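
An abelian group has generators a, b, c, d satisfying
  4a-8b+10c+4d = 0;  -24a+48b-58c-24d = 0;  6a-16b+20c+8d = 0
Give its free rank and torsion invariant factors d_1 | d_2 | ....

rank_ℚ(R)=3; free=4−3=1
SNF(R) diag = [2, 2, 4] → torsion [2, 2, 4]

Answer: M ≅ ℤ^1 ⊕ ℤ/2 ⊕ ℤ/2 ⊕ ℤ/4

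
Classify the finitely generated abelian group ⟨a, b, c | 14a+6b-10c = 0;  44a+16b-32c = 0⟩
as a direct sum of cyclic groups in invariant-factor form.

Answer: M ≅ ℤ^1 ⊕ ℤ/2 ⊕ ℤ/4

Derivation:
rank_ℚ(R)=2; free=3−2=1
SNF(R) diag = [2, 4] → torsion [2, 4]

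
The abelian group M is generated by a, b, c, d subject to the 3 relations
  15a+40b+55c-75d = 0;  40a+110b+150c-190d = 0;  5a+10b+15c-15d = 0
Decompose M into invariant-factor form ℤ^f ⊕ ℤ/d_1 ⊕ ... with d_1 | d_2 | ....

rank_ℚ(R)=3; free=4−3=1
SNF(R) diag = [5, 10, 20] → torsion [5, 10, 20]

Answer: M ≅ ℤ^1 ⊕ ℤ/5 ⊕ ℤ/10 ⊕ ℤ/20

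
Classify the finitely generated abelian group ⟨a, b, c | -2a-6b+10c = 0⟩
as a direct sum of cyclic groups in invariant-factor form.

rank_ℚ(R)=1; free=3−1=2
SNF(R) diag = [2] → torsion [2]

Answer: M ≅ ℤ^2 ⊕ ℤ/2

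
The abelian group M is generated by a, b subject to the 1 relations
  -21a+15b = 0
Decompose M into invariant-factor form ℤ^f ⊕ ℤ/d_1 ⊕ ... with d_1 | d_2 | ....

rank_ℚ(R)=1; free=2−1=1
SNF(R) diag = [3] → torsion [3]

Answer: M ≅ ℤ^1 ⊕ ℤ/3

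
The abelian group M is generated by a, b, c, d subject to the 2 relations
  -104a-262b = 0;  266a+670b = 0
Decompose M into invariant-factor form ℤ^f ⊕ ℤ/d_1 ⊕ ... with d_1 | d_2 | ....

rank_ℚ(R)=2; free=4−2=2
SNF(R) diag = [2, 6] → torsion [2, 6]

Answer: M ≅ ℤ^2 ⊕ ℤ/2 ⊕ ℤ/6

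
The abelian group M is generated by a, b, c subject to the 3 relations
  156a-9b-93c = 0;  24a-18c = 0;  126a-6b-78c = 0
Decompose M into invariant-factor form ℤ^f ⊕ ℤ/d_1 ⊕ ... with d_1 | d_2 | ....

Answer: M ≅ ℤ/3 ⊕ ℤ/6 ⊕ ℤ/6

Derivation:
rank_ℚ(R)=3; free=3−3=0
SNF(R) diag = [3, 6, 6] → torsion [3, 6, 6]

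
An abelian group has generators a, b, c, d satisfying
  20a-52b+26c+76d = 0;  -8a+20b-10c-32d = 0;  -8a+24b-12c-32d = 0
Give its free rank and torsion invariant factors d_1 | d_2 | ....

Answer: M ≅ ℤ^1 ⊕ ℤ/2 ⊕ ℤ/4 ⊕ ℤ/8

Derivation:
rank_ℚ(R)=3; free=4−3=1
SNF(R) diag = [2, 4, 8] → torsion [2, 4, 8]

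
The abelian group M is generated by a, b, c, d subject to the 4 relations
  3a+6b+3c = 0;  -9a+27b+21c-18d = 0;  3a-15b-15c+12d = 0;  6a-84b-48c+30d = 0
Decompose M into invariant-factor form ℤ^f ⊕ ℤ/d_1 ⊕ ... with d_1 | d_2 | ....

Answer: M ≅ ℤ/3 ⊕ ℤ/3 ⊕ ℤ/6 ⊕ ℤ/6

Derivation:
rank_ℚ(R)=4; free=4−4=0
SNF(R) diag = [3, 3, 6, 6] → torsion [3, 3, 6, 6]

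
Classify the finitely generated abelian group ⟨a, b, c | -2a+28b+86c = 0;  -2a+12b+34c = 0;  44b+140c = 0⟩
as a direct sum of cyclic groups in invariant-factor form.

rank_ℚ(R)=3; free=3−3=0
SNF(R) diag = [2, 4, 12] → torsion [2, 4, 12]

Answer: M ≅ ℤ/2 ⊕ ℤ/4 ⊕ ℤ/12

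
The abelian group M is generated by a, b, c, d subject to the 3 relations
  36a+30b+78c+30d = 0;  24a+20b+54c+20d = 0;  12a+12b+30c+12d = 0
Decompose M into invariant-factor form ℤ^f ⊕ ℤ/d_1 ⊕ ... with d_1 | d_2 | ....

rank_ℚ(R)=3; free=4−3=1
SNF(R) diag = [2, 6, 12] → torsion [2, 6, 12]

Answer: M ≅ ℤ^1 ⊕ ℤ/2 ⊕ ℤ/6 ⊕ ℤ/12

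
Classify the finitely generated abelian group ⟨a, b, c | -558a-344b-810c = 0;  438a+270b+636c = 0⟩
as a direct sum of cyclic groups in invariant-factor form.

Answer: M ≅ ℤ^1 ⊕ ℤ/2 ⊕ ℤ/6

Derivation:
rank_ℚ(R)=2; free=3−2=1
SNF(R) diag = [2, 6] → torsion [2, 6]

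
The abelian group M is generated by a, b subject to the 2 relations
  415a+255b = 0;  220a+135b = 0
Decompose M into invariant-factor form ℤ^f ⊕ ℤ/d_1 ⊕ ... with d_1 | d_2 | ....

Answer: M ≅ ℤ/5 ⊕ ℤ/15

Derivation:
rank_ℚ(R)=2; free=2−2=0
SNF(R) diag = [5, 15] → torsion [5, 15]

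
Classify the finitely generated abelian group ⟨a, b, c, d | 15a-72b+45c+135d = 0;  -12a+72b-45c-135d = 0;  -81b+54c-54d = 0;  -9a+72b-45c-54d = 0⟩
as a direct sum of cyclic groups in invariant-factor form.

Answer: M ≅ ℤ/3 ⊕ ℤ/9 ⊕ ℤ/27 ⊕ ℤ/81

Derivation:
rank_ℚ(R)=4; free=4−4=0
SNF(R) diag = [3, 9, 27, 81] → torsion [3, 9, 27, 81]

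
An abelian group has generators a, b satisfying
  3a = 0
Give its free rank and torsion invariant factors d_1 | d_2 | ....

rank_ℚ(R)=1; free=2−1=1
SNF(R) diag = [3] → torsion [3]

Answer: M ≅ ℤ^1 ⊕ ℤ/3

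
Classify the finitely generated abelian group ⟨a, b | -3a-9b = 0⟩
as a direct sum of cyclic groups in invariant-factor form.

Answer: M ≅ ℤ^1 ⊕ ℤ/3

Derivation:
rank_ℚ(R)=1; free=2−1=1
SNF(R) diag = [3] → torsion [3]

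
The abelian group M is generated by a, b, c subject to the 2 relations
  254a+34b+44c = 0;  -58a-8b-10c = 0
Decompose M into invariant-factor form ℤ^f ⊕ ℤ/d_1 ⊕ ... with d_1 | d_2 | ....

rank_ℚ(R)=2; free=3−2=1
SNF(R) diag = [2, 6] → torsion [2, 6]

Answer: M ≅ ℤ^1 ⊕ ℤ/2 ⊕ ℤ/6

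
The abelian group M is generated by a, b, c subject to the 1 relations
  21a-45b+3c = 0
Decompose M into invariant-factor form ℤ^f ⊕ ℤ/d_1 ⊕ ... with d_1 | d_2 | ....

rank_ℚ(R)=1; free=3−1=2
SNF(R) diag = [3] → torsion [3]

Answer: M ≅ ℤ^2 ⊕ ℤ/3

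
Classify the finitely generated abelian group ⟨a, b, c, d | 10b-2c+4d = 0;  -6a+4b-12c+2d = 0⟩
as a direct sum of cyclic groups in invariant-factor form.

rank_ℚ(R)=2; free=4−2=2
SNF(R) diag = [2, 2] → torsion [2, 2]

Answer: M ≅ ℤ^2 ⊕ ℤ/2 ⊕ ℤ/2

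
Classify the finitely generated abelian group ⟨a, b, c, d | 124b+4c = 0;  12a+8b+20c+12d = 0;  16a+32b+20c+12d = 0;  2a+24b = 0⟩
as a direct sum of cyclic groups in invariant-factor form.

rank_ℚ(R)=4; free=4−4=0
SNF(R) diag = [2, 4, 12, 24] → torsion [2, 4, 12, 24]

Answer: M ≅ ℤ/2 ⊕ ℤ/4 ⊕ ℤ/12 ⊕ ℤ/24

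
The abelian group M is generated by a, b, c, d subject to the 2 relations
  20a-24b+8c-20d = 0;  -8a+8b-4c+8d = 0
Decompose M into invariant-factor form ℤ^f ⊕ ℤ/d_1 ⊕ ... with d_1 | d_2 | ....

Answer: M ≅ ℤ^2 ⊕ ℤ/4 ⊕ ℤ/4

Derivation:
rank_ℚ(R)=2; free=4−2=2
SNF(R) diag = [4, 4] → torsion [4, 4]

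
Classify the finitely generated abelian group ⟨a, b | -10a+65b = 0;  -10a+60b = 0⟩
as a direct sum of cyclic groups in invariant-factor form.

rank_ℚ(R)=2; free=2−2=0
SNF(R) diag = [5, 10] → torsion [5, 10]

Answer: M ≅ ℤ/5 ⊕ ℤ/10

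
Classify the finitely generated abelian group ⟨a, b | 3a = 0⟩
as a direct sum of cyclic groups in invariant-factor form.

rank_ℚ(R)=1; free=2−1=1
SNF(R) diag = [3] → torsion [3]

Answer: M ≅ ℤ^1 ⊕ ℤ/3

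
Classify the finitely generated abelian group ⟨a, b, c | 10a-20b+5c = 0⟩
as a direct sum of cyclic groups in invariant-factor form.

rank_ℚ(R)=1; free=3−1=2
SNF(R) diag = [5] → torsion [5]

Answer: M ≅ ℤ^2 ⊕ ℤ/5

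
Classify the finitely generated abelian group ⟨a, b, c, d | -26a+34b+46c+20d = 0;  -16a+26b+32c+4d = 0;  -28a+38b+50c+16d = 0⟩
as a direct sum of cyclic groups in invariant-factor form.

rank_ℚ(R)=3; free=4−3=1
SNF(R) diag = [2, 6, 6] → torsion [2, 6, 6]

Answer: M ≅ ℤ^1 ⊕ ℤ/2 ⊕ ℤ/6 ⊕ ℤ/6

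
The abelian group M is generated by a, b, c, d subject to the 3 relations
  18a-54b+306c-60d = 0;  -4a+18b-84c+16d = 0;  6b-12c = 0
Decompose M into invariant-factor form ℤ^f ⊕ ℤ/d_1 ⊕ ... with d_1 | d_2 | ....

Answer: M ≅ ℤ^1 ⊕ ℤ/2 ⊕ ℤ/6 ⊕ ℤ/12

Derivation:
rank_ℚ(R)=3; free=4−3=1
SNF(R) diag = [2, 6, 12] → torsion [2, 6, 12]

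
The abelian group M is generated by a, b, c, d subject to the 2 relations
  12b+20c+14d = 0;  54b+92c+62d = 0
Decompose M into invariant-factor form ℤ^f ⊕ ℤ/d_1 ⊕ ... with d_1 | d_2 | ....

Answer: M ≅ ℤ^2 ⊕ ℤ/2 ⊕ ℤ/6

Derivation:
rank_ℚ(R)=2; free=4−2=2
SNF(R) diag = [2, 6] → torsion [2, 6]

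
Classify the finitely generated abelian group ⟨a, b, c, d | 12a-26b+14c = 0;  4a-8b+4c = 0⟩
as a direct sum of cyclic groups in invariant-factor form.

rank_ℚ(R)=2; free=4−2=2
SNF(R) diag = [2, 4] → torsion [2, 4]

Answer: M ≅ ℤ^2 ⊕ ℤ/2 ⊕ ℤ/4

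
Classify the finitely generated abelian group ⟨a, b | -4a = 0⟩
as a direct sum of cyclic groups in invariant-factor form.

Answer: M ≅ ℤ^1 ⊕ ℤ/4

Derivation:
rank_ℚ(R)=1; free=2−1=1
SNF(R) diag = [4] → torsion [4]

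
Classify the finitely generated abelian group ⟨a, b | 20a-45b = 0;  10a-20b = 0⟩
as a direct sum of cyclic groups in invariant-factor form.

Answer: M ≅ ℤ/5 ⊕ ℤ/10

Derivation:
rank_ℚ(R)=2; free=2−2=0
SNF(R) diag = [5, 10] → torsion [5, 10]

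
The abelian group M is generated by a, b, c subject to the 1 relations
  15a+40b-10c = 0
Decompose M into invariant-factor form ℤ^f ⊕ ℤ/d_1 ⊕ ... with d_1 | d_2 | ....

rank_ℚ(R)=1; free=3−1=2
SNF(R) diag = [5] → torsion [5]

Answer: M ≅ ℤ^2 ⊕ ℤ/5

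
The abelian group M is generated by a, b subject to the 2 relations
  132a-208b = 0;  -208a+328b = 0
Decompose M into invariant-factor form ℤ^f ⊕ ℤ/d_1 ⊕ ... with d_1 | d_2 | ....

rank_ℚ(R)=2; free=2−2=0
SNF(R) diag = [4, 8] → torsion [4, 8]

Answer: M ≅ ℤ/4 ⊕ ℤ/8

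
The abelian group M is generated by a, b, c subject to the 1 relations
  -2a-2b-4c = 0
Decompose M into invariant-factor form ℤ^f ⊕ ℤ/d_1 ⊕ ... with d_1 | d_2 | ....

rank_ℚ(R)=1; free=3−1=2
SNF(R) diag = [2] → torsion [2]

Answer: M ≅ ℤ^2 ⊕ ℤ/2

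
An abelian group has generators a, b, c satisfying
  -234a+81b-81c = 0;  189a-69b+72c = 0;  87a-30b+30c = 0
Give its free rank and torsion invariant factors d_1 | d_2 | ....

Answer: M ≅ ℤ/3 ⊕ ℤ/3 ⊕ ℤ/9

Derivation:
rank_ℚ(R)=3; free=3−3=0
SNF(R) diag = [3, 3, 9] → torsion [3, 3, 9]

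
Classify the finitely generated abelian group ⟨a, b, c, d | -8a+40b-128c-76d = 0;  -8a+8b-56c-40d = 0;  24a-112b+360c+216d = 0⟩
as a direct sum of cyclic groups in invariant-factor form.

Answer: M ≅ ℤ^1 ⊕ ℤ/4 ⊕ ℤ/8 ⊕ ℤ/24

Derivation:
rank_ℚ(R)=3; free=4−3=1
SNF(R) diag = [4, 8, 24] → torsion [4, 8, 24]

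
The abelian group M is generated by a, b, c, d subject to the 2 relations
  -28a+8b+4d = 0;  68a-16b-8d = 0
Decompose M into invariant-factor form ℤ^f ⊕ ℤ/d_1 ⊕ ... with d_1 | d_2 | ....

rank_ℚ(R)=2; free=4−2=2
SNF(R) diag = [4, 12] → torsion [4, 12]

Answer: M ≅ ℤ^2 ⊕ ℤ/4 ⊕ ℤ/12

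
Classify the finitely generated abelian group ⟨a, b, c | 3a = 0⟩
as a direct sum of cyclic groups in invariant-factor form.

rank_ℚ(R)=1; free=3−1=2
SNF(R) diag = [3] → torsion [3]

Answer: M ≅ ℤ^2 ⊕ ℤ/3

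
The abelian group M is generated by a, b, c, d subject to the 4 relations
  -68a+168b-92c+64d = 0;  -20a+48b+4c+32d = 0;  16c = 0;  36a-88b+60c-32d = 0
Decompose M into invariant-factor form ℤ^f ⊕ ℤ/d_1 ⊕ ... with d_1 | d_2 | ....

Answer: M ≅ ℤ/4 ⊕ ℤ/8 ⊕ ℤ/16 ⊕ ℤ/32

Derivation:
rank_ℚ(R)=4; free=4−4=0
SNF(R) diag = [4, 8, 16, 32] → torsion [4, 8, 16, 32]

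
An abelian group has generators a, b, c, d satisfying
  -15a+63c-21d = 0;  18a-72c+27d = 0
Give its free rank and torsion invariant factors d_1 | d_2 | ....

rank_ℚ(R)=2; free=4−2=2
SNF(R) diag = [3, 9] → torsion [3, 9]

Answer: M ≅ ℤ^2 ⊕ ℤ/3 ⊕ ℤ/9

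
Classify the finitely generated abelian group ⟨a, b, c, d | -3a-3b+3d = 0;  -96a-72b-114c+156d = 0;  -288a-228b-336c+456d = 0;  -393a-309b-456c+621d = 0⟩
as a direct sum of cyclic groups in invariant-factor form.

rank_ℚ(R)=4; free=4−4=0
SNF(R) diag = [3, 6, 12, 36] → torsion [3, 6, 12, 36]

Answer: M ≅ ℤ/3 ⊕ ℤ/6 ⊕ ℤ/12 ⊕ ℤ/36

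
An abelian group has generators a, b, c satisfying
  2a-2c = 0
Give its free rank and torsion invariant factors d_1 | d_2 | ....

Answer: M ≅ ℤ^2 ⊕ ℤ/2

Derivation:
rank_ℚ(R)=1; free=3−1=2
SNF(R) diag = [2] → torsion [2]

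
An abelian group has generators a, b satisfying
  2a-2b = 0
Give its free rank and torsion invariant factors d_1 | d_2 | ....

Answer: M ≅ ℤ^1 ⊕ ℤ/2

Derivation:
rank_ℚ(R)=1; free=2−1=1
SNF(R) diag = [2] → torsion [2]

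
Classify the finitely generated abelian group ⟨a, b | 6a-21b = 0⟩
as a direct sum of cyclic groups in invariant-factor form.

Answer: M ≅ ℤ^1 ⊕ ℤ/3

Derivation:
rank_ℚ(R)=1; free=2−1=1
SNF(R) diag = [3] → torsion [3]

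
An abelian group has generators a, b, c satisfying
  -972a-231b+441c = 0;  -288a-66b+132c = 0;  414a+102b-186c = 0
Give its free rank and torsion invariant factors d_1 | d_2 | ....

rank_ℚ(R)=3; free=3−3=0
SNF(R) diag = [3, 6, 18] → torsion [3, 6, 18]

Answer: M ≅ ℤ/3 ⊕ ℤ/6 ⊕ ℤ/18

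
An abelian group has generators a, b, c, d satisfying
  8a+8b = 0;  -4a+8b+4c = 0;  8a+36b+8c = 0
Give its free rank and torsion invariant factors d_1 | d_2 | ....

Answer: M ≅ ℤ^1 ⊕ ℤ/4 ⊕ ℤ/4 ⊕ ℤ/8

Derivation:
rank_ℚ(R)=3; free=4−3=1
SNF(R) diag = [4, 4, 8] → torsion [4, 4, 8]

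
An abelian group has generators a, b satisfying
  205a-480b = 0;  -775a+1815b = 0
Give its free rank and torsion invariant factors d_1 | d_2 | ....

rank_ℚ(R)=2; free=2−2=0
SNF(R) diag = [5, 15] → torsion [5, 15]

Answer: M ≅ ℤ/5 ⊕ ℤ/15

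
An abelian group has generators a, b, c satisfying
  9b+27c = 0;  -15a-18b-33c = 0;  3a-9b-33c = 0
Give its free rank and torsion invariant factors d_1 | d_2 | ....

rank_ℚ(R)=3; free=3−3=0
SNF(R) diag = [3, 9, 9] → torsion [3, 9, 9]

Answer: M ≅ ℤ/3 ⊕ ℤ/9 ⊕ ℤ/9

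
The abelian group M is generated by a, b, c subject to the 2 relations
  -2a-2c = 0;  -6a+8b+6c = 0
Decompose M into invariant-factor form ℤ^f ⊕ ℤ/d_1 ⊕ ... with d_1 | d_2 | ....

Answer: M ≅ ℤ^1 ⊕ ℤ/2 ⊕ ℤ/4

Derivation:
rank_ℚ(R)=2; free=3−2=1
SNF(R) diag = [2, 4] → torsion [2, 4]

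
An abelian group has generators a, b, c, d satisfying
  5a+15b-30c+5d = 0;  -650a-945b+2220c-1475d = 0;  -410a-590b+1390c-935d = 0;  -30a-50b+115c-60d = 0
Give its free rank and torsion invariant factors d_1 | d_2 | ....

Answer: M ≅ ℤ/5 ⊕ ℤ/5 ⊕ ℤ/15 ⊕ ℤ/15

Derivation:
rank_ℚ(R)=4; free=4−4=0
SNF(R) diag = [5, 5, 15, 15] → torsion [5, 5, 15, 15]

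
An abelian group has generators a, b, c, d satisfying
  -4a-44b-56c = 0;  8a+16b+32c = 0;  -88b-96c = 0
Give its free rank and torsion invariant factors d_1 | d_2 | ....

rank_ℚ(R)=3; free=4−3=1
SNF(R) diag = [4, 8, 16] → torsion [4, 8, 16]

Answer: M ≅ ℤ^1 ⊕ ℤ/4 ⊕ ℤ/8 ⊕ ℤ/16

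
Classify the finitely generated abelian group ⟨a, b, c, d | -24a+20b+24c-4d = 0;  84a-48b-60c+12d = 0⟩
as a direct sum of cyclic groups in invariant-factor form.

Answer: M ≅ ℤ^2 ⊕ ℤ/4 ⊕ ℤ/12

Derivation:
rank_ℚ(R)=2; free=4−2=2
SNF(R) diag = [4, 12] → torsion [4, 12]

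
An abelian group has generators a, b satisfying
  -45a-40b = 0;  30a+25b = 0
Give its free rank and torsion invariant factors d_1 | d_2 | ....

Answer: M ≅ ℤ/5 ⊕ ℤ/15

Derivation:
rank_ℚ(R)=2; free=2−2=0
SNF(R) diag = [5, 15] → torsion [5, 15]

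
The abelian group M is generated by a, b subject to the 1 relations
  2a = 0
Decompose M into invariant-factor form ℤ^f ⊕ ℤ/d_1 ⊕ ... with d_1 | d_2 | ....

Answer: M ≅ ℤ^1 ⊕ ℤ/2

Derivation:
rank_ℚ(R)=1; free=2−1=1
SNF(R) diag = [2] → torsion [2]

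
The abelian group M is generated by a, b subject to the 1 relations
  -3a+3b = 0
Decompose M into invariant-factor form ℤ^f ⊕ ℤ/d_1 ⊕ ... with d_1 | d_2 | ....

rank_ℚ(R)=1; free=2−1=1
SNF(R) diag = [3] → torsion [3]

Answer: M ≅ ℤ^1 ⊕ ℤ/3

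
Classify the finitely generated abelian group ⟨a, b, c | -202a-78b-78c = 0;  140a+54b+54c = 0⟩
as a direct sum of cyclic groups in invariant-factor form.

rank_ℚ(R)=2; free=3−2=1
SNF(R) diag = [2, 6] → torsion [2, 6]

Answer: M ≅ ℤ^1 ⊕ ℤ/2 ⊕ ℤ/6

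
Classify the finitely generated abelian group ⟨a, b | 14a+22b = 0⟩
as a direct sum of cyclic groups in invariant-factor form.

rank_ℚ(R)=1; free=2−1=1
SNF(R) diag = [2] → torsion [2]

Answer: M ≅ ℤ^1 ⊕ ℤ/2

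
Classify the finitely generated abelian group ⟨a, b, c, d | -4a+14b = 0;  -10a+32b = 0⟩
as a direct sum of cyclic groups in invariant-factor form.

Answer: M ≅ ℤ^2 ⊕ ℤ/2 ⊕ ℤ/6

Derivation:
rank_ℚ(R)=2; free=4−2=2
SNF(R) diag = [2, 6] → torsion [2, 6]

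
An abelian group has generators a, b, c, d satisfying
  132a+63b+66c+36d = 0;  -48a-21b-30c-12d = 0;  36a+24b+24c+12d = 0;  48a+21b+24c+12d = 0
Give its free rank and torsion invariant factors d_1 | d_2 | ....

Answer: M ≅ ℤ/3 ⊕ ℤ/6 ⊕ ℤ/12 ⊕ ℤ/12

Derivation:
rank_ℚ(R)=4; free=4−4=0
SNF(R) diag = [3, 6, 12, 12] → torsion [3, 6, 12, 12]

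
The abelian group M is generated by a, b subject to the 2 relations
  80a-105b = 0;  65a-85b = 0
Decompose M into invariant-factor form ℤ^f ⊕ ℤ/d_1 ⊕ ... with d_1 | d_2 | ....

rank_ℚ(R)=2; free=2−2=0
SNF(R) diag = [5, 5] → torsion [5, 5]

Answer: M ≅ ℤ/5 ⊕ ℤ/5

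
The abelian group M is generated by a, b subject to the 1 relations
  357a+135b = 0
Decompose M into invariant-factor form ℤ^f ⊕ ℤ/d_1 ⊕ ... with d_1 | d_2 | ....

rank_ℚ(R)=1; free=2−1=1
SNF(R) diag = [3] → torsion [3]

Answer: M ≅ ℤ^1 ⊕ ℤ/3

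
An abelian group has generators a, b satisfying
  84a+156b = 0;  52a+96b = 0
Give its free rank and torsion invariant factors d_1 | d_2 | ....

rank_ℚ(R)=2; free=2−2=0
SNF(R) diag = [4, 12] → torsion [4, 12]

Answer: M ≅ ℤ/4 ⊕ ℤ/12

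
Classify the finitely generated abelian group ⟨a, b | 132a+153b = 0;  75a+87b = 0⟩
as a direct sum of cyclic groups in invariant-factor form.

Answer: M ≅ ℤ/3 ⊕ ℤ/3

Derivation:
rank_ℚ(R)=2; free=2−2=0
SNF(R) diag = [3, 3] → torsion [3, 3]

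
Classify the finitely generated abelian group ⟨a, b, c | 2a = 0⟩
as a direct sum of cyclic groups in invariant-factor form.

rank_ℚ(R)=1; free=3−1=2
SNF(R) diag = [2] → torsion [2]

Answer: M ≅ ℤ^2 ⊕ ℤ/2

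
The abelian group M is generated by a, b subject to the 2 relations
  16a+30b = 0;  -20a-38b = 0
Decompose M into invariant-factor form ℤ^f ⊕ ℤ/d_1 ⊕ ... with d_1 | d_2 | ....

rank_ℚ(R)=2; free=2−2=0
SNF(R) diag = [2, 4] → torsion [2, 4]

Answer: M ≅ ℤ/2 ⊕ ℤ/4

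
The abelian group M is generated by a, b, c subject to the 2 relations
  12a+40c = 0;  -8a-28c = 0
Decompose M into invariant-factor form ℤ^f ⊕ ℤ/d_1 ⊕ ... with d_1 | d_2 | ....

Answer: M ≅ ℤ^1 ⊕ ℤ/4 ⊕ ℤ/4

Derivation:
rank_ℚ(R)=2; free=3−2=1
SNF(R) diag = [4, 4] → torsion [4, 4]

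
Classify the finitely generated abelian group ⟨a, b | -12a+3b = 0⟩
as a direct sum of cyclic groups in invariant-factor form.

Answer: M ≅ ℤ^1 ⊕ ℤ/3

Derivation:
rank_ℚ(R)=1; free=2−1=1
SNF(R) diag = [3] → torsion [3]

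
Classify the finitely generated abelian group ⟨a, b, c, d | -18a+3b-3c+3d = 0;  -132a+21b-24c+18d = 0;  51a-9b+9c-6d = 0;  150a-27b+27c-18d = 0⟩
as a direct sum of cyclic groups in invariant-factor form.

Answer: M ≅ ℤ/3 ⊕ ℤ/3 ⊕ ℤ/3 ⊕ ℤ/3

Derivation:
rank_ℚ(R)=4; free=4−4=0
SNF(R) diag = [3, 3, 3, 3] → torsion [3, 3, 3, 3]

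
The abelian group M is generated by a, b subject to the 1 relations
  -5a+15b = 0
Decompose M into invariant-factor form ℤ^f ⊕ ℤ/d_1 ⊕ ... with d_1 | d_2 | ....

Answer: M ≅ ℤ^1 ⊕ ℤ/5

Derivation:
rank_ℚ(R)=1; free=2−1=1
SNF(R) diag = [5] → torsion [5]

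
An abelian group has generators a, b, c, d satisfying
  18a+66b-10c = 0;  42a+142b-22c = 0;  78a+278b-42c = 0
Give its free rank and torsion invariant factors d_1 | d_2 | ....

rank_ℚ(R)=3; free=4−3=1
SNF(R) diag = [2, 4, 12] → torsion [2, 4, 12]

Answer: M ≅ ℤ^1 ⊕ ℤ/2 ⊕ ℤ/4 ⊕ ℤ/12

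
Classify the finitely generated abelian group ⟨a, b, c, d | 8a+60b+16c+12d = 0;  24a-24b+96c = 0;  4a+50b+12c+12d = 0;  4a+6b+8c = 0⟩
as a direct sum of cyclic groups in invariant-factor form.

Answer: M ≅ ℤ/2 ⊕ ℤ/4 ⊕ ℤ/12 ⊕ ℤ/24

Derivation:
rank_ℚ(R)=4; free=4−4=0
SNF(R) diag = [2, 4, 12, 24] → torsion [2, 4, 12, 24]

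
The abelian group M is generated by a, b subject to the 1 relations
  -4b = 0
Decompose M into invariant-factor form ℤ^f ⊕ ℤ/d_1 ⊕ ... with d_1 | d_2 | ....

rank_ℚ(R)=1; free=2−1=1
SNF(R) diag = [4] → torsion [4]

Answer: M ≅ ℤ^1 ⊕ ℤ/4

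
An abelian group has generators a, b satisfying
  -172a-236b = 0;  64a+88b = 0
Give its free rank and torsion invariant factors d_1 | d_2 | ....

rank_ℚ(R)=2; free=2−2=0
SNF(R) diag = [4, 8] → torsion [4, 8]

Answer: M ≅ ℤ/4 ⊕ ℤ/8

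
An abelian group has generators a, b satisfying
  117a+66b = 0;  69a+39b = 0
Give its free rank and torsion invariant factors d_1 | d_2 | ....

rank_ℚ(R)=2; free=2−2=0
SNF(R) diag = [3, 3] → torsion [3, 3]

Answer: M ≅ ℤ/3 ⊕ ℤ/3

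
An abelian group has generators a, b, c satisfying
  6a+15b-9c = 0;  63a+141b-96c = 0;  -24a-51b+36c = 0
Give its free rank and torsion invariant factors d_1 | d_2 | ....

Answer: M ≅ ℤ/3 ⊕ ℤ/3 ⊕ ℤ/9

Derivation:
rank_ℚ(R)=3; free=3−3=0
SNF(R) diag = [3, 3, 9] → torsion [3, 3, 9]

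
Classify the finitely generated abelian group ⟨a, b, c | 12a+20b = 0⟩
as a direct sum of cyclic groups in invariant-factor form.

rank_ℚ(R)=1; free=3−1=2
SNF(R) diag = [4] → torsion [4]

Answer: M ≅ ℤ^2 ⊕ ℤ/4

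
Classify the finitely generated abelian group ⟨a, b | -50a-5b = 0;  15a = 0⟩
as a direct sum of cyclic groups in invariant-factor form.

rank_ℚ(R)=2; free=2−2=0
SNF(R) diag = [5, 15] → torsion [5, 15]

Answer: M ≅ ℤ/5 ⊕ ℤ/15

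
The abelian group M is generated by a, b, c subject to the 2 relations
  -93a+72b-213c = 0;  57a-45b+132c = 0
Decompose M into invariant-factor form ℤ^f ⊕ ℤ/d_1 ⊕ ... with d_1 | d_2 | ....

rank_ℚ(R)=2; free=3−2=1
SNF(R) diag = [3, 9] → torsion [3, 9]

Answer: M ≅ ℤ^1 ⊕ ℤ/3 ⊕ ℤ/9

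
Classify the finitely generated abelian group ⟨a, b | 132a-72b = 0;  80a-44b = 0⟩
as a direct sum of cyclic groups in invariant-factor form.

rank_ℚ(R)=2; free=2−2=0
SNF(R) diag = [4, 12] → torsion [4, 12]

Answer: M ≅ ℤ/4 ⊕ ℤ/12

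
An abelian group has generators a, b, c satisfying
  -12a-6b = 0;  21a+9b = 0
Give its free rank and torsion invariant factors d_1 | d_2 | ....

Answer: M ≅ ℤ^1 ⊕ ℤ/3 ⊕ ℤ/6

Derivation:
rank_ℚ(R)=2; free=3−2=1
SNF(R) diag = [3, 6] → torsion [3, 6]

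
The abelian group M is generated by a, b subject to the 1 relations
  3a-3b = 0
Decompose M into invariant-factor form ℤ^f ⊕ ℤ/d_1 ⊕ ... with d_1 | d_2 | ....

rank_ℚ(R)=1; free=2−1=1
SNF(R) diag = [3] → torsion [3]

Answer: M ≅ ℤ^1 ⊕ ℤ/3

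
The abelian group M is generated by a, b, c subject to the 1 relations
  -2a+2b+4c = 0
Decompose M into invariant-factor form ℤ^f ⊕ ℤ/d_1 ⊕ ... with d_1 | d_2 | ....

rank_ℚ(R)=1; free=3−1=2
SNF(R) diag = [2] → torsion [2]

Answer: M ≅ ℤ^2 ⊕ ℤ/2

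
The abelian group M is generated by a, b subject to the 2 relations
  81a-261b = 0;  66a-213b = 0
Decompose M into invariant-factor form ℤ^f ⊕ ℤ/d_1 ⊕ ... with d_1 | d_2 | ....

Answer: M ≅ ℤ/3 ⊕ ℤ/9

Derivation:
rank_ℚ(R)=2; free=2−2=0
SNF(R) diag = [3, 9] → torsion [3, 9]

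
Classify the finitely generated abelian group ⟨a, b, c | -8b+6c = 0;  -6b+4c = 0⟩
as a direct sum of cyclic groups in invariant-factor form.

Answer: M ≅ ℤ^1 ⊕ ℤ/2 ⊕ ℤ/2

Derivation:
rank_ℚ(R)=2; free=3−2=1
SNF(R) diag = [2, 2] → torsion [2, 2]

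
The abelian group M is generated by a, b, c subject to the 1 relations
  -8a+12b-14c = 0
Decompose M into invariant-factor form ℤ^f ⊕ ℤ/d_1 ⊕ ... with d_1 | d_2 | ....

Answer: M ≅ ℤ^2 ⊕ ℤ/2

Derivation:
rank_ℚ(R)=1; free=3−1=2
SNF(R) diag = [2] → torsion [2]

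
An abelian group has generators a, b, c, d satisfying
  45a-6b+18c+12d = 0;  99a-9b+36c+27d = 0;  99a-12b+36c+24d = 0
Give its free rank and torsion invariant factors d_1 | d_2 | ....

rank_ℚ(R)=3; free=4−3=1
SNF(R) diag = [3, 9, 18] → torsion [3, 9, 18]

Answer: M ≅ ℤ^1 ⊕ ℤ/3 ⊕ ℤ/9 ⊕ ℤ/18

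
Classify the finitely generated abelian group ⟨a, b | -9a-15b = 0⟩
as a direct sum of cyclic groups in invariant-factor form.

Answer: M ≅ ℤ^1 ⊕ ℤ/3

Derivation:
rank_ℚ(R)=1; free=2−1=1
SNF(R) diag = [3] → torsion [3]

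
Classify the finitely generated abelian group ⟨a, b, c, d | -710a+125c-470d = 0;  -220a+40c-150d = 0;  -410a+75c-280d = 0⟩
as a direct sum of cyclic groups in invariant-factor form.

Answer: M ≅ ℤ^1 ⊕ ℤ/5 ⊕ ℤ/10 ⊕ ℤ/20

Derivation:
rank_ℚ(R)=3; free=4−3=1
SNF(R) diag = [5, 10, 20] → torsion [5, 10, 20]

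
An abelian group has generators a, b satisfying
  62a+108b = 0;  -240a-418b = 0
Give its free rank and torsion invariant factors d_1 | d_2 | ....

rank_ℚ(R)=2; free=2−2=0
SNF(R) diag = [2, 2] → torsion [2, 2]

Answer: M ≅ ℤ/2 ⊕ ℤ/2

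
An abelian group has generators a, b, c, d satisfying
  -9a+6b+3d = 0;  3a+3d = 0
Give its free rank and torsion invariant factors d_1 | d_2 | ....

Answer: M ≅ ℤ^2 ⊕ ℤ/3 ⊕ ℤ/6

Derivation:
rank_ℚ(R)=2; free=4−2=2
SNF(R) diag = [3, 6] → torsion [3, 6]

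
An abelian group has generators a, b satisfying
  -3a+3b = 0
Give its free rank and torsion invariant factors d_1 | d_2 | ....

Answer: M ≅ ℤ^1 ⊕ ℤ/3

Derivation:
rank_ℚ(R)=1; free=2−1=1
SNF(R) diag = [3] → torsion [3]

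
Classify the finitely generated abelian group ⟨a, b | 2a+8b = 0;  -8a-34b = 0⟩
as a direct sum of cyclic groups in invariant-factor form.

rank_ℚ(R)=2; free=2−2=0
SNF(R) diag = [2, 2] → torsion [2, 2]

Answer: M ≅ ℤ/2 ⊕ ℤ/2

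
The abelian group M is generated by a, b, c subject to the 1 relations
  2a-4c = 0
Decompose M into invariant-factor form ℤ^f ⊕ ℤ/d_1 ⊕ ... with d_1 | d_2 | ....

rank_ℚ(R)=1; free=3−1=2
SNF(R) diag = [2] → torsion [2]

Answer: M ≅ ℤ^2 ⊕ ℤ/2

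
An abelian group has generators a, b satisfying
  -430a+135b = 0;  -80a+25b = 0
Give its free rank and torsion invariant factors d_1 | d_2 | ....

rank_ℚ(R)=2; free=2−2=0
SNF(R) diag = [5, 10] → torsion [5, 10]

Answer: M ≅ ℤ/5 ⊕ ℤ/10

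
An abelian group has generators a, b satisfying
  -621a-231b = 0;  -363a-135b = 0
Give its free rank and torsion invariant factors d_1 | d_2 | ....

Answer: M ≅ ℤ/3 ⊕ ℤ/6

Derivation:
rank_ℚ(R)=2; free=2−2=0
SNF(R) diag = [3, 6] → torsion [3, 6]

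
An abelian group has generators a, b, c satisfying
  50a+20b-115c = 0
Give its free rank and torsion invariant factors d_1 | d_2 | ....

Answer: M ≅ ℤ^2 ⊕ ℤ/5

Derivation:
rank_ℚ(R)=1; free=3−1=2
SNF(R) diag = [5] → torsion [5]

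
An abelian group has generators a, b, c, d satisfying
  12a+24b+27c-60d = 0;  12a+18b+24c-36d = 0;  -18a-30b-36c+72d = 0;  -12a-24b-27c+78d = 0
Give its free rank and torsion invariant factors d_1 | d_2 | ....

Answer: M ≅ ℤ/3 ⊕ ℤ/6 ⊕ ℤ/6 ⊕ ℤ/18

Derivation:
rank_ℚ(R)=4; free=4−4=0
SNF(R) diag = [3, 6, 6, 18] → torsion [3, 6, 6, 18]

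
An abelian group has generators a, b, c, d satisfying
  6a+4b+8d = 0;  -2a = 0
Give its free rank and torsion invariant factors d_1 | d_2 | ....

rank_ℚ(R)=2; free=4−2=2
SNF(R) diag = [2, 4] → torsion [2, 4]

Answer: M ≅ ℤ^2 ⊕ ℤ/2 ⊕ ℤ/4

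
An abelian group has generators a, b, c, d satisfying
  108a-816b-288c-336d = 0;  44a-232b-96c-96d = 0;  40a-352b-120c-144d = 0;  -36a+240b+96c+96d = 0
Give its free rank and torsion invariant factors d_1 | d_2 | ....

Answer: M ≅ ℤ/4 ⊕ ℤ/8 ⊕ ℤ/24 ⊕ ℤ/48

Derivation:
rank_ℚ(R)=4; free=4−4=0
SNF(R) diag = [4, 8, 24, 48] → torsion [4, 8, 24, 48]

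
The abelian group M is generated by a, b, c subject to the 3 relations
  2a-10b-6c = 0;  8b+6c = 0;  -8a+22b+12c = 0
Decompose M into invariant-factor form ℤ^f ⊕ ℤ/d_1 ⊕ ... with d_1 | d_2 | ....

Answer: M ≅ ℤ/2 ⊕ ℤ/2 ⊕ ℤ/6

Derivation:
rank_ℚ(R)=3; free=3−3=0
SNF(R) diag = [2, 2, 6] → torsion [2, 2, 6]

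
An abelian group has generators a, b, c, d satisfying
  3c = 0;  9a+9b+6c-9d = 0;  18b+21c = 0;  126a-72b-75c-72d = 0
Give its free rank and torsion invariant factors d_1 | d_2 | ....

Answer: M ≅ ℤ/3 ⊕ ℤ/9 ⊕ ℤ/18 ⊕ ℤ/54

Derivation:
rank_ℚ(R)=4; free=4−4=0
SNF(R) diag = [3, 9, 18, 54] → torsion [3, 9, 18, 54]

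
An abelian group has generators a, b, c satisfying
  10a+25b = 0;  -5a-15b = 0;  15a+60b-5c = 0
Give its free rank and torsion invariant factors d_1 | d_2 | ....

Answer: M ≅ ℤ/5 ⊕ ℤ/5 ⊕ ℤ/5

Derivation:
rank_ℚ(R)=3; free=3−3=0
SNF(R) diag = [5, 5, 5] → torsion [5, 5, 5]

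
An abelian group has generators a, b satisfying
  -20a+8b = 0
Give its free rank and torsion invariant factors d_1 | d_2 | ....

Answer: M ≅ ℤ^1 ⊕ ℤ/4

Derivation:
rank_ℚ(R)=1; free=2−1=1
SNF(R) diag = [4] → torsion [4]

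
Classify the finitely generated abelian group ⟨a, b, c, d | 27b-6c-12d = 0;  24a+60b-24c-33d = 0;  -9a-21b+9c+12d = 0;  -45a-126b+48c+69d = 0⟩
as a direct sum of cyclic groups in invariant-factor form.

rank_ℚ(R)=4; free=4−4=0
SNF(R) diag = [3, 3, 3, 9] → torsion [3, 3, 3, 9]

Answer: M ≅ ℤ/3 ⊕ ℤ/3 ⊕ ℤ/3 ⊕ ℤ/9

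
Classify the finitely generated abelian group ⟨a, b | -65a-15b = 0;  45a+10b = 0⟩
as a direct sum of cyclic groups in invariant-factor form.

rank_ℚ(R)=2; free=2−2=0
SNF(R) diag = [5, 5] → torsion [5, 5]

Answer: M ≅ ℤ/5 ⊕ ℤ/5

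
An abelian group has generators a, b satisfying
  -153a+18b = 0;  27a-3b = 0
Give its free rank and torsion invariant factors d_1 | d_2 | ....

Answer: M ≅ ℤ/3 ⊕ ℤ/9

Derivation:
rank_ℚ(R)=2; free=2−2=0
SNF(R) diag = [3, 9] → torsion [3, 9]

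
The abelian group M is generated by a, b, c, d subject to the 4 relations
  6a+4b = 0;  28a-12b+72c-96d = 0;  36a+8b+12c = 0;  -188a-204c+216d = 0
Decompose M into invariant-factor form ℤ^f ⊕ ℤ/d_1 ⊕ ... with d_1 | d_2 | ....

rank_ℚ(R)=4; free=4−4=0
SNF(R) diag = [2, 4, 12, 24] → torsion [2, 4, 12, 24]

Answer: M ≅ ℤ/2 ⊕ ℤ/4 ⊕ ℤ/12 ⊕ ℤ/24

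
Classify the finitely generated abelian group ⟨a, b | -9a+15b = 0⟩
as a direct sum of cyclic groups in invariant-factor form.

Answer: M ≅ ℤ^1 ⊕ ℤ/3

Derivation:
rank_ℚ(R)=1; free=2−1=1
SNF(R) diag = [3] → torsion [3]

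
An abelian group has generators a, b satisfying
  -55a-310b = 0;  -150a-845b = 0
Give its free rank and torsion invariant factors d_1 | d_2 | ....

Answer: M ≅ ℤ/5 ⊕ ℤ/5

Derivation:
rank_ℚ(R)=2; free=2−2=0
SNF(R) diag = [5, 5] → torsion [5, 5]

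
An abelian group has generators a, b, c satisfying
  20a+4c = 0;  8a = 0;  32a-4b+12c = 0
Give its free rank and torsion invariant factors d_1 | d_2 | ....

rank_ℚ(R)=3; free=3−3=0
SNF(R) diag = [4, 4, 8] → torsion [4, 4, 8]

Answer: M ≅ ℤ/4 ⊕ ℤ/4 ⊕ ℤ/8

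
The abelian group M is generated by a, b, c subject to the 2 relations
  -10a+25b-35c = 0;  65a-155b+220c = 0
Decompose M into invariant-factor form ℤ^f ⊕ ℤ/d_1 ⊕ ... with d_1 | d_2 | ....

Answer: M ≅ ℤ^1 ⊕ ℤ/5 ⊕ ℤ/15

Derivation:
rank_ℚ(R)=2; free=3−2=1
SNF(R) diag = [5, 15] → torsion [5, 15]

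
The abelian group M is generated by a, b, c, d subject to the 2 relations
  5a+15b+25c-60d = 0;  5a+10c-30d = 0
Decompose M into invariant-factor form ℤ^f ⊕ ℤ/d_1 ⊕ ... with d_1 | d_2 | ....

rank_ℚ(R)=2; free=4−2=2
SNF(R) diag = [5, 15] → torsion [5, 15]

Answer: M ≅ ℤ^2 ⊕ ℤ/5 ⊕ ℤ/15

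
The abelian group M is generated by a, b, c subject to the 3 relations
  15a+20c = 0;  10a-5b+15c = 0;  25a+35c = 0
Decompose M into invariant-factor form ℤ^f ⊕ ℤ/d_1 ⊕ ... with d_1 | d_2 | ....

Answer: M ≅ ℤ/5 ⊕ ℤ/5 ⊕ ℤ/5

Derivation:
rank_ℚ(R)=3; free=3−3=0
SNF(R) diag = [5, 5, 5] → torsion [5, 5, 5]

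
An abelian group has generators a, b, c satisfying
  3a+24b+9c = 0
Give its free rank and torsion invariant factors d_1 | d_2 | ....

Answer: M ≅ ℤ^2 ⊕ ℤ/3

Derivation:
rank_ℚ(R)=1; free=3−1=2
SNF(R) diag = [3] → torsion [3]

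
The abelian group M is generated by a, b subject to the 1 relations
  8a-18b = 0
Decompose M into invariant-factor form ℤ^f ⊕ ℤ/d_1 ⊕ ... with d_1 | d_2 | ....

Answer: M ≅ ℤ^1 ⊕ ℤ/2

Derivation:
rank_ℚ(R)=1; free=2−1=1
SNF(R) diag = [2] → torsion [2]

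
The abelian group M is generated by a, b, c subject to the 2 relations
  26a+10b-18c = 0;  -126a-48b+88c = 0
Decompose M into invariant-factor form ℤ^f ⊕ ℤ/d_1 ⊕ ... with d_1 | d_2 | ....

Answer: M ≅ ℤ^1 ⊕ ℤ/2 ⊕ ℤ/2

Derivation:
rank_ℚ(R)=2; free=3−2=1
SNF(R) diag = [2, 2] → torsion [2, 2]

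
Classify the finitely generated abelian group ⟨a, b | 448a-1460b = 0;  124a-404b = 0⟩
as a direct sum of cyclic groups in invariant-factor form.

rank_ℚ(R)=2; free=2−2=0
SNF(R) diag = [4, 12] → torsion [4, 12]

Answer: M ≅ ℤ/4 ⊕ ℤ/12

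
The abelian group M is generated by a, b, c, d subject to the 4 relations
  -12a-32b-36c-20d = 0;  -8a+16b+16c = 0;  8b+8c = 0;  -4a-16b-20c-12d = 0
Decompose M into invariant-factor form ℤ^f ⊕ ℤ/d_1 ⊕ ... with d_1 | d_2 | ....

rank_ℚ(R)=4; free=4−4=0
SNF(R) diag = [4, 8, 8, 8] → torsion [4, 8, 8, 8]

Answer: M ≅ ℤ/4 ⊕ ℤ/8 ⊕ ℤ/8 ⊕ ℤ/8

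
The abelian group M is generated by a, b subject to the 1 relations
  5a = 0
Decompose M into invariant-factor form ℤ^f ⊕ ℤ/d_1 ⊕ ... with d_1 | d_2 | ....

rank_ℚ(R)=1; free=2−1=1
SNF(R) diag = [5] → torsion [5]

Answer: M ≅ ℤ^1 ⊕ ℤ/5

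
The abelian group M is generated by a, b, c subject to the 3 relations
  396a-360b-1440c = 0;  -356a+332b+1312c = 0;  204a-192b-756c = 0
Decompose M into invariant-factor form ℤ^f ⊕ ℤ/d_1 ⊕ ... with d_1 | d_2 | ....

Answer: M ≅ ℤ/4 ⊕ ℤ/12 ⊕ ℤ/36

Derivation:
rank_ℚ(R)=3; free=3−3=0
SNF(R) diag = [4, 12, 36] → torsion [4, 12, 36]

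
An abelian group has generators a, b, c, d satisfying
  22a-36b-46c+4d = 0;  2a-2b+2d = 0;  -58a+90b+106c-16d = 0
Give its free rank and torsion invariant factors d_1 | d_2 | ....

Answer: M ≅ ℤ^1 ⊕ ℤ/2 ⊕ ℤ/2 ⊕ ℤ/6

Derivation:
rank_ℚ(R)=3; free=4−3=1
SNF(R) diag = [2, 2, 6] → torsion [2, 2, 6]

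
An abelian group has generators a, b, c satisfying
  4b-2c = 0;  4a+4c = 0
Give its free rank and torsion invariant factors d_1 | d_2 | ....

rank_ℚ(R)=2; free=3−2=1
SNF(R) diag = [2, 4] → torsion [2, 4]

Answer: M ≅ ℤ^1 ⊕ ℤ/2 ⊕ ℤ/4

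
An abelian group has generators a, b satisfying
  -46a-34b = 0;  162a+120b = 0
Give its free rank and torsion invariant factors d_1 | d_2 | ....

rank_ℚ(R)=2; free=2−2=0
SNF(R) diag = [2, 6] → torsion [2, 6]

Answer: M ≅ ℤ/2 ⊕ ℤ/6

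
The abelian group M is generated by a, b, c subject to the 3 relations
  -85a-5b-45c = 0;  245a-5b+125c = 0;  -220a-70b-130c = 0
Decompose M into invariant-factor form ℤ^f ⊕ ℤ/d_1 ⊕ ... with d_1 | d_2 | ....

Answer: M ≅ ℤ/5 ⊕ ℤ/10 ⊕ ℤ/10

Derivation:
rank_ℚ(R)=3; free=3−3=0
SNF(R) diag = [5, 10, 10] → torsion [5, 10, 10]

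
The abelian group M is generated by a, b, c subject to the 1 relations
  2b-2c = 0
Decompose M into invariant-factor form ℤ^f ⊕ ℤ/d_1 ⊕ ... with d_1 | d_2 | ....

rank_ℚ(R)=1; free=3−1=2
SNF(R) diag = [2] → torsion [2]

Answer: M ≅ ℤ^2 ⊕ ℤ/2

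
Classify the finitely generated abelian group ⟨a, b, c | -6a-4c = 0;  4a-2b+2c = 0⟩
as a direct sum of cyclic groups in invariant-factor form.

Answer: M ≅ ℤ^1 ⊕ ℤ/2 ⊕ ℤ/2

Derivation:
rank_ℚ(R)=2; free=3−2=1
SNF(R) diag = [2, 2] → torsion [2, 2]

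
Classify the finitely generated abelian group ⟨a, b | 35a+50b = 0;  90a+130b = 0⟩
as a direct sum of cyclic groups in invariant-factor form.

rank_ℚ(R)=2; free=2−2=0
SNF(R) diag = [5, 10] → torsion [5, 10]

Answer: M ≅ ℤ/5 ⊕ ℤ/10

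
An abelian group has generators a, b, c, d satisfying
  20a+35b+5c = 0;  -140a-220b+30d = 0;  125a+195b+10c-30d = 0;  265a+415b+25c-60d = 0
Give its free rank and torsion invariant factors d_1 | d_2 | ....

rank_ℚ(R)=4; free=4−4=0
SNF(R) diag = [5, 5, 15, 30] → torsion [5, 5, 15, 30]

Answer: M ≅ ℤ/5 ⊕ ℤ/5 ⊕ ℤ/15 ⊕ ℤ/30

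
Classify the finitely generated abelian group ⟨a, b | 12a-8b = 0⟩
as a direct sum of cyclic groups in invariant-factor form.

Answer: M ≅ ℤ^1 ⊕ ℤ/4

Derivation:
rank_ℚ(R)=1; free=2−1=1
SNF(R) diag = [4] → torsion [4]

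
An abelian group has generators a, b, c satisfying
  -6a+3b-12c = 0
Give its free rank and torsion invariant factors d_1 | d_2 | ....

rank_ℚ(R)=1; free=3−1=2
SNF(R) diag = [3] → torsion [3]

Answer: M ≅ ℤ^2 ⊕ ℤ/3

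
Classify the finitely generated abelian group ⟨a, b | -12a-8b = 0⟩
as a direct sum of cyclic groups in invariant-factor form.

rank_ℚ(R)=1; free=2−1=1
SNF(R) diag = [4] → torsion [4]

Answer: M ≅ ℤ^1 ⊕ ℤ/4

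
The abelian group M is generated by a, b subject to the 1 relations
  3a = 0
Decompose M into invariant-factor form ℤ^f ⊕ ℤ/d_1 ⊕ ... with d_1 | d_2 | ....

Answer: M ≅ ℤ^1 ⊕ ℤ/3

Derivation:
rank_ℚ(R)=1; free=2−1=1
SNF(R) diag = [3] → torsion [3]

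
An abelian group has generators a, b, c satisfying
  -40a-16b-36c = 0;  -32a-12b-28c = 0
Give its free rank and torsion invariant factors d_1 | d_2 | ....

Answer: M ≅ ℤ^1 ⊕ ℤ/4 ⊕ ℤ/4

Derivation:
rank_ℚ(R)=2; free=3−2=1
SNF(R) diag = [4, 4] → torsion [4, 4]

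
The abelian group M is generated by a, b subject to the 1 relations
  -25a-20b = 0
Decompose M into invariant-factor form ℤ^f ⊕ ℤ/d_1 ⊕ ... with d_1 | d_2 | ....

Answer: M ≅ ℤ^1 ⊕ ℤ/5

Derivation:
rank_ℚ(R)=1; free=2−1=1
SNF(R) diag = [5] → torsion [5]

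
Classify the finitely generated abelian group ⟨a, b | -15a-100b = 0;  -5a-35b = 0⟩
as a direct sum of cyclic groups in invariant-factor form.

rank_ℚ(R)=2; free=2−2=0
SNF(R) diag = [5, 5] → torsion [5, 5]

Answer: M ≅ ℤ/5 ⊕ ℤ/5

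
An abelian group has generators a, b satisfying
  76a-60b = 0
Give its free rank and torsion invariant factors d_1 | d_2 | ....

rank_ℚ(R)=1; free=2−1=1
SNF(R) diag = [4] → torsion [4]

Answer: M ≅ ℤ^1 ⊕ ℤ/4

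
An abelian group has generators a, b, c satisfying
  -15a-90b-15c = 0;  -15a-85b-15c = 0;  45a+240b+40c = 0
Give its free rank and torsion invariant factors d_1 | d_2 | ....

Answer: M ≅ ℤ/5 ⊕ ℤ/5 ⊕ ℤ/15

Derivation:
rank_ℚ(R)=3; free=3−3=0
SNF(R) diag = [5, 5, 15] → torsion [5, 5, 15]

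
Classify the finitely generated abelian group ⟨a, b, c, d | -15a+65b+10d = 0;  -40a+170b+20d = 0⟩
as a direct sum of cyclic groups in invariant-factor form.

rank_ℚ(R)=2; free=4−2=2
SNF(R) diag = [5, 10] → torsion [5, 10]

Answer: M ≅ ℤ^2 ⊕ ℤ/5 ⊕ ℤ/10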